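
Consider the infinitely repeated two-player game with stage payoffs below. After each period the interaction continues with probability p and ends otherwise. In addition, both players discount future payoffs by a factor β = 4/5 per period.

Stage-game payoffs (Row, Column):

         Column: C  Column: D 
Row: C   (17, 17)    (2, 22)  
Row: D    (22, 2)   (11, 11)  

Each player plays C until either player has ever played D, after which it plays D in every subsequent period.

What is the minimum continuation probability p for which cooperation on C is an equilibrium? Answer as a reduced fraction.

25/44

With continuation probability p and discount β, the effective per-period discount factor is βp.
Grim-trigger IC: βp ≥ (22−17)/(22−11) = 5/11.
So p ≥ (5/11)/(4/5) = 25/44.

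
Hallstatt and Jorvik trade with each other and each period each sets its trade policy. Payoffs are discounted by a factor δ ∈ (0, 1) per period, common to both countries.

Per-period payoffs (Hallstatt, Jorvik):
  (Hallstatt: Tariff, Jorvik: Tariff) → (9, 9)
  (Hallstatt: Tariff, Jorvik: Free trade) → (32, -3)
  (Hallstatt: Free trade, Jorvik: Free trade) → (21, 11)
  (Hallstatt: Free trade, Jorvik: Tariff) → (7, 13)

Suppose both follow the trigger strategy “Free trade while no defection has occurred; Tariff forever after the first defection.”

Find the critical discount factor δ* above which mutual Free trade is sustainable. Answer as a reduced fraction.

Hallstatt: cooperation gives 21 each period; deviation gives 32 once then 9 forever.
  21/(1−δ) ≥ 32 + 9δ/(1−δ) ⇒ δ ≥ 11/23.
Jorvik: cooperation gives 11 each period; deviation gives 13 once then 9 forever.
  δ ≥ 2/4 = 1/2.
Both must hold, so the binding constraint is Jorvik's: δ ≥ 1/2.

1/2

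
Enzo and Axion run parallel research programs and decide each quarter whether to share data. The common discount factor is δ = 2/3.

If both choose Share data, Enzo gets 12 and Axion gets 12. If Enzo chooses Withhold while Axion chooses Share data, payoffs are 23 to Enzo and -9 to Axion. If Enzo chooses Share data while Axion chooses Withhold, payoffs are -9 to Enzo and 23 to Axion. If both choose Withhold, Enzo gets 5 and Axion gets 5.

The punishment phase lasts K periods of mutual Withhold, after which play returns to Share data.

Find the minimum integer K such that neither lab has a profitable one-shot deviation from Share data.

4

IC: δ(1−δ^K)/(1−δ) ≥ (23−12)/(12−5) = 11/7.
With δ = 2/3: need 1 − δ^K ≥ 11/7·(1−2/3)/(2/3), i.e. δ^K ≤ 0.2143.
Since (2/3)^3 = 0.2963 and (2/3)^4 = 0.1975, the smallest such K is 4.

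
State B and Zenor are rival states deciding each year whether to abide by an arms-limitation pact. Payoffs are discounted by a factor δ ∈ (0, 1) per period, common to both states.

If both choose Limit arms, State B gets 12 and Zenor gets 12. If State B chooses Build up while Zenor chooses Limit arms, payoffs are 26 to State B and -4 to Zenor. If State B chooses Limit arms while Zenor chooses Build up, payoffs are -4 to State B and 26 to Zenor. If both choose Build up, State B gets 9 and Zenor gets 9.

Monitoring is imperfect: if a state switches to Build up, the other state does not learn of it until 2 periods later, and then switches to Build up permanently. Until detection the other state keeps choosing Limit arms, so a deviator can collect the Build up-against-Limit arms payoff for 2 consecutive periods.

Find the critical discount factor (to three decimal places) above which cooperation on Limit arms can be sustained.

0.907

Deviating for the 2 undetected periods gains 26−12 = 14 per period over cooperation, then loses 12−9 = 3 per period forever once punishment starts.
Gain: 14(1 + δ + … + δ^1); loss: 3·δ^2/(1−δ).
No profitable deviation ⇔ 14(1−δ^2) ≤ 3·δ^2, i.e. δ^2 ≥ 14/(14+3) = 14/17.
Hence δ ≥ (14/17)^(1/2) ≈ 0.907.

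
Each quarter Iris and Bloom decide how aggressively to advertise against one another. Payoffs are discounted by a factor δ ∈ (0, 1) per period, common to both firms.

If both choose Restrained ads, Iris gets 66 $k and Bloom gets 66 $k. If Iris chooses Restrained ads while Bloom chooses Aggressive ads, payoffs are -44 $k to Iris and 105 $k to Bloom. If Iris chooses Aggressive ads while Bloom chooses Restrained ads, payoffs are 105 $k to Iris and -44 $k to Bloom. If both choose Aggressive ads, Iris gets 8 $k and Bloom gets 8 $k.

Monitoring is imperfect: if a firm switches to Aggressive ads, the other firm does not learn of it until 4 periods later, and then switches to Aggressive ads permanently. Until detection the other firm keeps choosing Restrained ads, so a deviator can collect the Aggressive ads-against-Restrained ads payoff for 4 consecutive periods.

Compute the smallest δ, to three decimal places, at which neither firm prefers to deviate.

0.796

A deviator earns 105 for 4 periods, then 8 forever; cooperating earns 66 forever. Multiplying the IC by (1−δ):
66 ≥ 105(1−δ^4) + 8δ^4, so 97·δ^4 ≥ 39 and δ^4 ≥ 39/97.
δ ≥ (39/97)^(1/4) ≈ 0.796.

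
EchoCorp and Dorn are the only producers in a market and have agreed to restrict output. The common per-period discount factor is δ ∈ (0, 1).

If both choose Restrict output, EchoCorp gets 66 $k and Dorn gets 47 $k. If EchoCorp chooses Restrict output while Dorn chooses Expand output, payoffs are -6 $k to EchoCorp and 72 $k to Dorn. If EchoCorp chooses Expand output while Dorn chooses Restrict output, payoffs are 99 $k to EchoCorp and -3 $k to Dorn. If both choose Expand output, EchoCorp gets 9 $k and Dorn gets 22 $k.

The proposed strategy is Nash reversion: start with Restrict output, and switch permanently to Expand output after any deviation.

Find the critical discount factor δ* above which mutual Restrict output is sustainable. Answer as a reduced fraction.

EchoCorp: cooperation gives 66 each period; deviation gives 99 once then 9 forever.
  66/(1−δ) ≥ 99 + 9δ/(1−δ) ⇒ δ ≥ 33/90 = 11/30.
Dorn: cooperation gives 47 each period; deviation gives 72 once then 22 forever.
  δ ≥ 25/50 = 1/2.
Both must hold, so the binding constraint is Dorn's: δ ≥ 1/2.

1/2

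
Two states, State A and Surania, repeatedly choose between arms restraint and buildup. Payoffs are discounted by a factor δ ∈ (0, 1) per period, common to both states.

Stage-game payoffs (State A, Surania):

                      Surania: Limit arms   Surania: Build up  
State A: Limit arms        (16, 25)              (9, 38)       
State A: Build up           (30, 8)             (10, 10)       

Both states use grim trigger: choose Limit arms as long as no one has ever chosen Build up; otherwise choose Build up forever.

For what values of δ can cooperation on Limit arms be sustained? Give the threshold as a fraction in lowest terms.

7/10

State A: cooperation gives 16 each period; deviation gives 30 once then 10 forever.
  16/(1−δ) ≥ 30 + 10δ/(1−δ) ⇒ δ ≥ 14/20 = 7/10.
Surania: cooperation gives 25 each period; deviation gives 38 once then 10 forever.
  δ ≥ 13/28.
Both must hold, so the binding constraint is State A's: δ ≥ 7/10.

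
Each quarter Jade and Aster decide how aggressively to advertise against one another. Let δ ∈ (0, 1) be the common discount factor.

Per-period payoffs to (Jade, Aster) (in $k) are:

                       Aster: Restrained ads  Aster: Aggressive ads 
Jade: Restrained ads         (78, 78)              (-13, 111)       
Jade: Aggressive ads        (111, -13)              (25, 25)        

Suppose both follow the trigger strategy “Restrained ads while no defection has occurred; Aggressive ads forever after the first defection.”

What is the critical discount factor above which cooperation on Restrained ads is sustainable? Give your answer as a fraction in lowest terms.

Cooperation forever yields 78 each period: 78/(1−δ).
Deviating yields 111 once, then 25 forever: 111 + 25δ/(1−δ).
No profitable deviation requires 78/(1−δ) ≥ 111 + 25δ/(1−δ).
Multiplying by (1−δ): 78 ≥ 111(1−δ) + 25δ = 111 − 86δ.
So 86δ ≥ 33, i.e. δ ≥ 33/86.

33/86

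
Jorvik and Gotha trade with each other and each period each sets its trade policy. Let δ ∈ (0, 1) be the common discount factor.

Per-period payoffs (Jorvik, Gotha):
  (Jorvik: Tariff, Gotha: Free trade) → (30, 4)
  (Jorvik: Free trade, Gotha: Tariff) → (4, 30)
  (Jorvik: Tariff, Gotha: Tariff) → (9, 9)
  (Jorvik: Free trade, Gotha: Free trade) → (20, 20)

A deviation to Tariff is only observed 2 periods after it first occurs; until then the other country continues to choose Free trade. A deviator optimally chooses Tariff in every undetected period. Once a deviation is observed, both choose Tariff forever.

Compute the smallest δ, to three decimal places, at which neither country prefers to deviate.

A deviator earns 30 for 2 periods, then 9 forever; cooperating earns 20 forever. Multiplying the IC by (1−δ):
20 ≥ 30(1−δ^2) + 9δ^2, so 21·δ^2 ≥ 10 and δ^2 ≥ 10/21.
δ ≥ (10/21)^(1/2) ≈ 0.690.

0.690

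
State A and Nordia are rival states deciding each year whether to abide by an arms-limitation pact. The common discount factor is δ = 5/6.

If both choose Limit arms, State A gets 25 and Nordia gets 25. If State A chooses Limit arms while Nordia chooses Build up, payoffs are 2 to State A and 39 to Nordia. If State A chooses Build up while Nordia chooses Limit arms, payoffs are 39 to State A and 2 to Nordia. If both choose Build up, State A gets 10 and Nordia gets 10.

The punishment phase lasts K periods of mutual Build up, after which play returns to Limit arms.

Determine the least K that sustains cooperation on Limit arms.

IC: δ(1−δ^K)/(1−δ) ≥ (39−25)/(25−10) = 14/15.
With δ = 5/6: need 1 − δ^K ≥ 14/15·(1−5/6)/(5/6), i.e. δ^K ≤ 0.8133.
Since (5/6)^1 = 0.8333 and (5/6)^2 = 0.6944, the smallest such K is 2.

2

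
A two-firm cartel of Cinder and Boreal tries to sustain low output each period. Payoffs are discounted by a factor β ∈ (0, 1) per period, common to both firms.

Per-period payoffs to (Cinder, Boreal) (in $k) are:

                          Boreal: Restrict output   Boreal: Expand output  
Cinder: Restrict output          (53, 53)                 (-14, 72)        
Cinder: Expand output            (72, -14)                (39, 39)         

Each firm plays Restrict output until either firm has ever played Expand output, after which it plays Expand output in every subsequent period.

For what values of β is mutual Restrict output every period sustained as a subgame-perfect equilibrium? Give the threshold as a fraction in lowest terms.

19/33

Under grim trigger the critical discount factor is (T−C)/(T−P) with T = 72, C = 53, P = 39.
β* = (72−53)/(72−39) = 19/33.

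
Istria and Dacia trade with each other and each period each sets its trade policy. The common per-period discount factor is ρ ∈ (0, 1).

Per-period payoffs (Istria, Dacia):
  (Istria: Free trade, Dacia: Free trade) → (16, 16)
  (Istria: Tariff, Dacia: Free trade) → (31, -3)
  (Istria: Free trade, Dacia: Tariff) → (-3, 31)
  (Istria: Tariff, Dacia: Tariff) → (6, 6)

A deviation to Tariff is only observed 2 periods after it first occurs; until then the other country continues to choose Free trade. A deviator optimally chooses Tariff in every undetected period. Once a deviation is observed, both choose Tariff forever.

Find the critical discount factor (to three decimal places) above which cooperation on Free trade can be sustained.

Deviating for the 2 undetected periods gains 31−16 = 15 per period over cooperation, then loses 16−6 = 10 per period forever once punishment starts.
Gain: 15(1 + ρ + … + ρ^1); loss: 10·ρ^2/(1−ρ).
No profitable deviation ⇔ 15(1−ρ^2) ≤ 10·ρ^2, i.e. ρ^2 ≥ 15/(15+10) = 3/5.
Hence ρ ≥ (3/5)^(1/2) ≈ 0.775.

0.775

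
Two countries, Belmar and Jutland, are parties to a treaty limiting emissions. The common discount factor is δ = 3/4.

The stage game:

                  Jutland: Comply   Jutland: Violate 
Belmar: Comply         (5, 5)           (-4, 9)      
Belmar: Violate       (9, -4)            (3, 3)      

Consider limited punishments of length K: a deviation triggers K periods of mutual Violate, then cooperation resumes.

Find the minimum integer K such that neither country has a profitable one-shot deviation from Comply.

Need Σ_{k=1}^{K} δ^k ≥ (9−5)/(5−3) = 2.0000 at δ = 3/4.
At K = 3 the sum is 1.7344 < 2.0000; at K = 4 it is 2.0508 ≥ 2.0000.
So the minimum punishment length is K = 4.

4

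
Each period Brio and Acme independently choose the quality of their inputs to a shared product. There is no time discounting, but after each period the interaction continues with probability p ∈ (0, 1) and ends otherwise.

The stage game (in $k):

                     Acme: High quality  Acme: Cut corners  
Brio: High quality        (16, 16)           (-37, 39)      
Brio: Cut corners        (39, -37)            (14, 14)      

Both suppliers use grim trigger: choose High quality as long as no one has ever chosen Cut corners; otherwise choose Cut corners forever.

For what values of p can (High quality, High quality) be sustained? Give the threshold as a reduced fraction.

23/25

Expected cooperation value is 16 + p·16 + p²·16 + … = 16/(1−p); deviation gives 39 + p·14/(1−p).
16 ≥ 39(1−p) + 14p ⇒ 25p ≥ 23 ⇒ p ≥ 23/25.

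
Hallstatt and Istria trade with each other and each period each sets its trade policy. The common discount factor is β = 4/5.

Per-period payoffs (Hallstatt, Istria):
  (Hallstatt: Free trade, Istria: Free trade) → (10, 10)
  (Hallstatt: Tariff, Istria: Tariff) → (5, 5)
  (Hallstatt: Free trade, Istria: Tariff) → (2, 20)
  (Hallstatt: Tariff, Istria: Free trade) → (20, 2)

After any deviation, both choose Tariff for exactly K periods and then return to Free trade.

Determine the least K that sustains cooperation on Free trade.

IC: β(1−β^K)/(1−β) ≥ (20−10)/(10−5) = 2.
With β = 4/5: need 1 − β^K ≥ 2·(1−4/5)/(4/5), i.e. β^K ≤ 0.5000.
Since (4/5)^3 = 0.5120 and (4/5)^4 = 0.4096, the smallest such K is 4.

4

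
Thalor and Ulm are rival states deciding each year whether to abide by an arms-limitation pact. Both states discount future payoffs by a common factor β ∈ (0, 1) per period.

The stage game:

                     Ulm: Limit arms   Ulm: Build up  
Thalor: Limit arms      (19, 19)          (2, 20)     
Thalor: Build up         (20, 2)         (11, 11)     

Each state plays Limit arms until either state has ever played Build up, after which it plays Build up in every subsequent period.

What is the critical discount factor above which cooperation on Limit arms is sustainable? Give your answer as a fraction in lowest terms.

Cooperation forever yields 19 each period: 19/(1−β).
Deviating yields 20 once, then 11 forever: 20 + 11β/(1−β).
No profitable deviation requires 19/(1−β) ≥ 20 + 11β/(1−β).
Multiplying by (1−β): 19 ≥ 20(1−β) + 11β = 20 − 9β.
So 9β ≥ 1, i.e. β ≥ 1/9.

1/9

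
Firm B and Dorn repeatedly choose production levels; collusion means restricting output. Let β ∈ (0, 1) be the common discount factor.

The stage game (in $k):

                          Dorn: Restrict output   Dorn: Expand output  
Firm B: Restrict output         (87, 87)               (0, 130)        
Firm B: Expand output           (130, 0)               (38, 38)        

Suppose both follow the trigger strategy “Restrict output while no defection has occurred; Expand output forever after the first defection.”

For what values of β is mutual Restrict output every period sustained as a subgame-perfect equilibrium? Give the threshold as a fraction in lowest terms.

Cooperation forever yields 87 each period: 87/(1−β).
Deviating yields 130 once, then 38 forever: 130 + 38β/(1−β).
No profitable deviation requires 87/(1−β) ≥ 130 + 38β/(1−β).
Multiplying by (1−β): 87 ≥ 130(1−β) + 38β = 130 − 92β.
So 92β ≥ 43, i.e. β ≥ 43/92.

43/92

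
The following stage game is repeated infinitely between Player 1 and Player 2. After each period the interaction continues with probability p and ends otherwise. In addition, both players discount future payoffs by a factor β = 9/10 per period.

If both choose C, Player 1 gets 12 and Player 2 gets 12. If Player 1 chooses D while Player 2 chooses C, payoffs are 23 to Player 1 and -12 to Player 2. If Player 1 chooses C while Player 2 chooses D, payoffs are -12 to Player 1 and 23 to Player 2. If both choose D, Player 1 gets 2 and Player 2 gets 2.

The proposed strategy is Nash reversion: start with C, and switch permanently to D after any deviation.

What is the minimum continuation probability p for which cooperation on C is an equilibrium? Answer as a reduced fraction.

Expected continuation weight on next period's payoff is β·p = 9/10·p, which plays the role of the discount factor.
Cooperation requires 9/10·p ≥ (23−12)/(23−2) = 11/21, hence p ≥ 110/189.

110/189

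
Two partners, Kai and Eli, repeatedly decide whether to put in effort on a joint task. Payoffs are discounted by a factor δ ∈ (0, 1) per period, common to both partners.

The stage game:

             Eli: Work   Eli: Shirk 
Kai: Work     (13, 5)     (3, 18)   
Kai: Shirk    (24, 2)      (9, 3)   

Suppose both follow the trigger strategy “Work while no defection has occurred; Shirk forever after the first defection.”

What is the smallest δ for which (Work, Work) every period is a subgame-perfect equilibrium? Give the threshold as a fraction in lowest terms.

13/15

Kai: cooperation gives 13 each period; deviation gives 24 once then 9 forever.
  13/(1−δ) ≥ 24 + 9δ/(1−δ) ⇒ δ ≥ 11/15.
Eli: cooperation gives 5 each period; deviation gives 18 once then 3 forever.
  δ ≥ 13/15.
Both must hold, so the binding constraint is Eli's: δ ≥ 13/15.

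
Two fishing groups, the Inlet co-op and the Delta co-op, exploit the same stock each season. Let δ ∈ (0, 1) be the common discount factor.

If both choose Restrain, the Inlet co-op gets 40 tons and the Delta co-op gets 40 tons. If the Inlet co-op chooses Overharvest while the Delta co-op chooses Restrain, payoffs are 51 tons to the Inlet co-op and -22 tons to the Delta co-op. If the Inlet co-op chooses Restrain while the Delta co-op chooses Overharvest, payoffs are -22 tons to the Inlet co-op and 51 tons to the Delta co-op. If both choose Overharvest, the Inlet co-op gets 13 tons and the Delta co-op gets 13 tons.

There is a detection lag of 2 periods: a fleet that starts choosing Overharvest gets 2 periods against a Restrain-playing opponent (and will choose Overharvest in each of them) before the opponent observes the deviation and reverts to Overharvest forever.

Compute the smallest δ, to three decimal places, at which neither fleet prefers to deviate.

The best deviation is to choose Overharvest for all 2 undetected periods, earning 51 each, then 13 forever once detected.
Deviation value: 51(1−δ^2)/(1−δ) + 13δ^2/(1−δ); cooperation value: 40/(1−δ).
IC: 40 ≥ 51(1−δ^2) + 13δ^2 = 51 − 38δ^2.
So δ^2 ≥ 11/38, giving δ ≥ (11/38)^(1/2) ≈ 0.538.

0.538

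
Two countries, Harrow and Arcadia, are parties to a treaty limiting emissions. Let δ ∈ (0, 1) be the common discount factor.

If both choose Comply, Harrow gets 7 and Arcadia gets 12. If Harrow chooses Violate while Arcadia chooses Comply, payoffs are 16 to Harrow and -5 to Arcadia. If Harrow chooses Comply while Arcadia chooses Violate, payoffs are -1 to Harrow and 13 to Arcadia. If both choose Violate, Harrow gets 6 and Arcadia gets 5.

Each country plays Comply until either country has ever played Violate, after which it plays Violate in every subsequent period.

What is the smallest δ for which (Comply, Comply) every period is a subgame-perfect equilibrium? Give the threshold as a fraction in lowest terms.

Harrow's threshold: (16−7)/(16−6) = 9/10.
Arcadia's threshold: (13−12)/(13−5) = 1/8.
9/10 > 1/8, so Harrow binds and δ* = 9/10.

9/10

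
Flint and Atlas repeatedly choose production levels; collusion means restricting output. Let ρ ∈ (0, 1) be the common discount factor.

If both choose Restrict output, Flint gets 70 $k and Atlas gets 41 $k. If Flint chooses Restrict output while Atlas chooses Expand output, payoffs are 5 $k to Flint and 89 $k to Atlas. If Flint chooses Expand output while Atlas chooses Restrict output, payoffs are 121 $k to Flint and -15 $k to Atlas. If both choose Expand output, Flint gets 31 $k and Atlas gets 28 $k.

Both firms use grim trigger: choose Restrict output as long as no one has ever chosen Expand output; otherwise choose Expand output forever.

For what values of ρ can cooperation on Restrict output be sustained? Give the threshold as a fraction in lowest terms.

48/61

Flint: cooperation gives 70 each period; deviation gives 121 once then 31 forever.
  70/(1−ρ) ≥ 121 + 31ρ/(1−ρ) ⇒ ρ ≥ 51/90 = 17/30.
Atlas: cooperation gives 41 each period; deviation gives 89 once then 28 forever.
  ρ ≥ 48/61.
Both must hold, so the binding constraint is Atlas's: ρ ≥ 48/61.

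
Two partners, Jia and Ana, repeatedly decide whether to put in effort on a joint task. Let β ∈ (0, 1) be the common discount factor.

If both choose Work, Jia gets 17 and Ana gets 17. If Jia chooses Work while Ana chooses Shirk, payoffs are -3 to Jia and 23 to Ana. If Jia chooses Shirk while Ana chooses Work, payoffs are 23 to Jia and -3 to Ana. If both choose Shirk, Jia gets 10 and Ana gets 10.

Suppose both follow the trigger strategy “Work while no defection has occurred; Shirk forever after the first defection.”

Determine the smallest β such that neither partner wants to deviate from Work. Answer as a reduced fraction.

Under grim trigger the critical discount factor is (T−C)/(T−P) with T = 23, C = 17, P = 10.
β* = (23−17)/(23−10) = 6/13.

6/13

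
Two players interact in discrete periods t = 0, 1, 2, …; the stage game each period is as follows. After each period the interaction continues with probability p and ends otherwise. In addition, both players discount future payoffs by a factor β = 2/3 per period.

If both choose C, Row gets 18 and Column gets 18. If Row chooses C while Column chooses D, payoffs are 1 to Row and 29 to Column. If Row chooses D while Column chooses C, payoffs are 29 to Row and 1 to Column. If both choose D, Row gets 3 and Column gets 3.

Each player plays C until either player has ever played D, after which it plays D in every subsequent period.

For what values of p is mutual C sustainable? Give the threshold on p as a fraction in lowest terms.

33/52

Expected continuation weight on next period's payoff is β·p = 2/3·p, which plays the role of the discount factor.
Cooperation requires 2/3·p ≥ (29−18)/(29−3) = 11/26, hence p ≥ 33/52.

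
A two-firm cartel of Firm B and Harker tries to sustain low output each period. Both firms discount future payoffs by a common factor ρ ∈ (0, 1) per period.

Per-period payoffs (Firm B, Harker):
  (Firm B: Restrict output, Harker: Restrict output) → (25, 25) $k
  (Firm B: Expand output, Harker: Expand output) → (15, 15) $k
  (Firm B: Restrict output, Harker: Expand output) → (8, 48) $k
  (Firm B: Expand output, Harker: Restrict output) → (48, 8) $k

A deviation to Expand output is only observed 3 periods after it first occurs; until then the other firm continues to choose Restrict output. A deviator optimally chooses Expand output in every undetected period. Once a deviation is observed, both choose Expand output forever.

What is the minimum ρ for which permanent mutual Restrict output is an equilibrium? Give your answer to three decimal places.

Deviating for the 3 undetected periods gains 48−25 = 23 per period over cooperation, then loses 25−15 = 10 per period forever once punishment starts.
Gain: 23(1 + ρ + … + ρ^2); loss: 10·ρ^3/(1−ρ).
No profitable deviation ⇔ 23(1−ρ^3) ≤ 10·ρ^3, i.e. ρ^3 ≥ 23/(23+10) = 23/33.
Hence ρ ≥ (23/33)^(1/3) ≈ 0.887.

0.887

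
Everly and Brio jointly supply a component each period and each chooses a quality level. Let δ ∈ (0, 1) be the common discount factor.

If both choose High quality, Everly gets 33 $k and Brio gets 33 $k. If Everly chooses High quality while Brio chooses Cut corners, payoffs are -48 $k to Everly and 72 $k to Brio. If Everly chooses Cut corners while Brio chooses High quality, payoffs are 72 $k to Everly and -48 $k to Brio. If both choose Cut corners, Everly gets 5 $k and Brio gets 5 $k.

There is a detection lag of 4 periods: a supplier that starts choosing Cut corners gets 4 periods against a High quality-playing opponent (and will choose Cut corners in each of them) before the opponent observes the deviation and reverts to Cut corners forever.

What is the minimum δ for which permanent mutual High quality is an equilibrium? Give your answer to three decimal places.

0.873

A deviator earns 72 for 4 periods, then 5 forever; cooperating earns 33 forever. Multiplying the IC by (1−δ):
33 ≥ 72(1−δ^4) + 5δ^4, so 67·δ^4 ≥ 39 and δ^4 ≥ 39/67.
δ ≥ (39/67)^(1/4) ≈ 0.873.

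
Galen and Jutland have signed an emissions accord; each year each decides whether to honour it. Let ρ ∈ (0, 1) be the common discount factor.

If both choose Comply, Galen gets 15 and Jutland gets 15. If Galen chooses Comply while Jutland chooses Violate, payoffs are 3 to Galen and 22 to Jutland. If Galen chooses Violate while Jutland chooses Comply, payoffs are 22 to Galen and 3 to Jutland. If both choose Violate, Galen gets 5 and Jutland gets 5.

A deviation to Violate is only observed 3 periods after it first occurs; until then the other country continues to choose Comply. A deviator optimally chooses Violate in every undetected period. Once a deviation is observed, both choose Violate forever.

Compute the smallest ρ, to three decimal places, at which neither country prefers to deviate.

0.744

Deviating for the 3 undetected periods gains 22−15 = 7 per period over cooperation, then loses 15−5 = 10 per period forever once punishment starts.
Gain: 7(1 + ρ + … + ρ^2); loss: 10·ρ^3/(1−ρ).
No profitable deviation ⇔ 7(1−ρ^3) ≤ 10·ρ^3, i.e. ρ^3 ≥ 7/(7+10) = 7/17.
Hence ρ ≥ (7/17)^(1/3) ≈ 0.744.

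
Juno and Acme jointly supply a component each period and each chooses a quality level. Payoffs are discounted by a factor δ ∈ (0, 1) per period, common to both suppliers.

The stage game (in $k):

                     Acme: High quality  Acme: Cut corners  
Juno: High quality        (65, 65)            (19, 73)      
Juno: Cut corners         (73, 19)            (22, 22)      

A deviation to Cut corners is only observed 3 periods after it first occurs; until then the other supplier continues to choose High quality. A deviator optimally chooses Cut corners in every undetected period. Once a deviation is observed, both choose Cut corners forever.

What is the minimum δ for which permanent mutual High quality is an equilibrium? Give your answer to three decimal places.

0.539

A deviator earns 73 for 3 periods, then 22 forever; cooperating earns 65 forever. Multiplying the IC by (1−δ):
65 ≥ 73(1−δ^3) + 22δ^3, so 51·δ^3 ≥ 8 and δ^3 ≥ 8/51.
δ ≥ (8/51)^(1/3) ≈ 0.539.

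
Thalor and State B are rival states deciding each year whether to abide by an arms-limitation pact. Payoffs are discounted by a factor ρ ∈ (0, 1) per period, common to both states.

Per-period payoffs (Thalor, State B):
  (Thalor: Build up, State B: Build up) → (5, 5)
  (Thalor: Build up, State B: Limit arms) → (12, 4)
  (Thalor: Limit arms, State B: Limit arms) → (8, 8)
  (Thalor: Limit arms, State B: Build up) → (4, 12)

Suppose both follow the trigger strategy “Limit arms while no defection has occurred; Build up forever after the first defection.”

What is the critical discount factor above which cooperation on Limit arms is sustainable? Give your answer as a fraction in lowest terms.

4/7

Under grim trigger the critical discount factor is (T−C)/(T−P) with T = 12, C = 8, P = 5.
ρ* = (12−8)/(12−5) = 4/7.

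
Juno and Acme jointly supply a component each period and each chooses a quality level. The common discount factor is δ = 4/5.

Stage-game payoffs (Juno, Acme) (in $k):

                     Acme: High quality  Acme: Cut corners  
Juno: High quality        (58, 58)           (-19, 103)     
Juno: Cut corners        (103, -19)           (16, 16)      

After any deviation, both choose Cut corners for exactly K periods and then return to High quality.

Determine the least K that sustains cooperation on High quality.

2

Need Σ_{k=1}^{K} δ^k ≥ (103−58)/(58−16) = 1.0714 at δ = 4/5.
At K = 1 the sum is 0.8000 < 1.0714; at K = 2 it is 1.4400 ≥ 1.0714.
So the minimum punishment length is K = 2.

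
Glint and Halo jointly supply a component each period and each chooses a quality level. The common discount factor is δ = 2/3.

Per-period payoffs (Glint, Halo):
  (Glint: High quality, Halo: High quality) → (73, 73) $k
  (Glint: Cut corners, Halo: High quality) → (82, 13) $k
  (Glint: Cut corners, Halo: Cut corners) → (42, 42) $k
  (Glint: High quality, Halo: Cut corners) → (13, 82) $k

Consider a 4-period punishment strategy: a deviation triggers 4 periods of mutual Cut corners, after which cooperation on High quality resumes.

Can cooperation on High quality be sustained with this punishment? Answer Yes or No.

IC: δ+…+δ^4 ≥ (82−73)/(73−42) = 9/31.
At δ = 2/3: partial sum = 1.6049 ≥ 0.2903. Cooperation sustainable.

Yes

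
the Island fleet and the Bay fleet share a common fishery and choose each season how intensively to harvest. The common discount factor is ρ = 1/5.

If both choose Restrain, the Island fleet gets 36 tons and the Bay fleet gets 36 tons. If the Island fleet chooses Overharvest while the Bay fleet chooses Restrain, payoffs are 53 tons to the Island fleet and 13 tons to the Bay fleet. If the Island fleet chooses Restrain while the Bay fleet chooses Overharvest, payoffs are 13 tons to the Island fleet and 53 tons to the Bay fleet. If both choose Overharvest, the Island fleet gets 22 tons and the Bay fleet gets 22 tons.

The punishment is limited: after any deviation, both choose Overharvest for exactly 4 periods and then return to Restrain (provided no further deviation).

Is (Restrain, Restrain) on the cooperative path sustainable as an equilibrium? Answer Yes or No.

No

IC: ρ+…+ρ^4 ≥ (53−36)/(36−22) = 17/14.
At ρ = 1/5: partial sum = 0.2496 < 1.2143. Cooperation not sustainable.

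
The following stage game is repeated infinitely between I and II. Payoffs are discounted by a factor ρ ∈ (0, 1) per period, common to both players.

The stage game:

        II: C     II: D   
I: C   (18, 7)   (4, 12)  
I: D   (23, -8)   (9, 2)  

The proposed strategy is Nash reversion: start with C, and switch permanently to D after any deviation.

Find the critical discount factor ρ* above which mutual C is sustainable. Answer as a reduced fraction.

For I: deviation gain 23−18 = 5, per-period punishment loss 18−9 = 9. IC gives ρ ≥ 5/14.
For II: gain 5, loss 5 per period, so ρ ≥ 5/10 = 1/2.
The tighter constraint is II's, so cooperation needs ρ ≥ 1/2.

1/2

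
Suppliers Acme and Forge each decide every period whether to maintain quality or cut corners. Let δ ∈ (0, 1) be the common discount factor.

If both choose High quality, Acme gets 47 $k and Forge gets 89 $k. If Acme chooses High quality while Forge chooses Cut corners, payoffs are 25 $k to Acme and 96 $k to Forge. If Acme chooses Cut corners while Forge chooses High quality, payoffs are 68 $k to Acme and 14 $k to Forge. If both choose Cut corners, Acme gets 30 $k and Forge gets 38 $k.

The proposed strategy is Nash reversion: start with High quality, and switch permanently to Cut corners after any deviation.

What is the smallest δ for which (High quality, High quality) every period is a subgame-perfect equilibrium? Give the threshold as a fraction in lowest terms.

21/38

Acme's threshold: (68−47)/(68−30) = 21/38.
Forge's threshold: (96−89)/(96−38) = 7/58.
21/38 > 7/58, so Acme binds and δ* = 21/38.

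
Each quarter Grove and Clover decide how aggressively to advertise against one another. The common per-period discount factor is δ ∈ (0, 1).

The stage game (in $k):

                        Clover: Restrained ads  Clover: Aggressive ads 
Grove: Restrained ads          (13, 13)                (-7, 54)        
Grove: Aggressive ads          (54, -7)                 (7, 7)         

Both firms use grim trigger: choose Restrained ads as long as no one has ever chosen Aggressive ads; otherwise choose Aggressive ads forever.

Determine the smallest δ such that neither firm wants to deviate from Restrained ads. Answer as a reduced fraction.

41/47

13/(1−δ) ≥ 54 + 7δ/(1−δ)
13 ≥ 54 − 47δ
δ ≥ 41/47.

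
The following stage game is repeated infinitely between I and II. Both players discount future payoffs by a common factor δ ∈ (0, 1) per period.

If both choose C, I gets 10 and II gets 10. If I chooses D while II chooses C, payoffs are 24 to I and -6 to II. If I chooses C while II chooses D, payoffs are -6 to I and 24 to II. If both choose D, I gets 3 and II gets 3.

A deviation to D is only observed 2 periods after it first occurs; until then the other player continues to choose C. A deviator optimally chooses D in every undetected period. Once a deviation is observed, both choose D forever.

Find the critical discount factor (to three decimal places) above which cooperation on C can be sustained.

0.816

Deviating for the 2 undetected periods gains 24−10 = 14 per period over cooperation, then loses 10−3 = 7 per period forever once punishment starts.
Gain: 14(1 + δ + … + δ^1); loss: 7·δ^2/(1−δ).
No profitable deviation ⇔ 14(1−δ^2) ≤ 7·δ^2, i.e. δ^2 ≥ 14/(14+7) = 2/3.
Hence δ ≥ (2/3)^(1/2) ≈ 0.816.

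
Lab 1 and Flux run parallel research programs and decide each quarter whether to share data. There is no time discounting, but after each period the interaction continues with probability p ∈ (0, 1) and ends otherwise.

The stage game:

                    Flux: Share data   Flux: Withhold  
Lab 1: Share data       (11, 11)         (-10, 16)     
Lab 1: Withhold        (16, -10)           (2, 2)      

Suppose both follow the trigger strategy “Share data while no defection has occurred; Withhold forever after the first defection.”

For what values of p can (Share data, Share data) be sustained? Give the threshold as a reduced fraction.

5/14

Expected cooperation value is 11 + p·11 + p²·11 + … = 11/(1−p); deviation gives 16 + p·2/(1−p).
11 ≥ 16(1−p) + 2p ⇒ 14p ≥ 5 ⇒ p ≥ 5/14.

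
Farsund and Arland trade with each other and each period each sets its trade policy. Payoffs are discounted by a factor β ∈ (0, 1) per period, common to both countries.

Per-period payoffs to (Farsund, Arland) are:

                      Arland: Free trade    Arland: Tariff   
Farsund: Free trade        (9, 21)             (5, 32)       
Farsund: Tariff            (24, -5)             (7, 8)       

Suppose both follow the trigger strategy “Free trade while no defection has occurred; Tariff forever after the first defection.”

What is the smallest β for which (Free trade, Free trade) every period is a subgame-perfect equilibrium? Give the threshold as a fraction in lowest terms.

15/17

For Farsund: deviation gain 24−9 = 15, per-period punishment loss 9−7 = 2. IC gives β ≥ 15/17.
For Arland: gain 11, loss 13 per period, so β ≥ 11/24.
The tighter constraint is Farsund's, so cooperation needs β ≥ 15/17.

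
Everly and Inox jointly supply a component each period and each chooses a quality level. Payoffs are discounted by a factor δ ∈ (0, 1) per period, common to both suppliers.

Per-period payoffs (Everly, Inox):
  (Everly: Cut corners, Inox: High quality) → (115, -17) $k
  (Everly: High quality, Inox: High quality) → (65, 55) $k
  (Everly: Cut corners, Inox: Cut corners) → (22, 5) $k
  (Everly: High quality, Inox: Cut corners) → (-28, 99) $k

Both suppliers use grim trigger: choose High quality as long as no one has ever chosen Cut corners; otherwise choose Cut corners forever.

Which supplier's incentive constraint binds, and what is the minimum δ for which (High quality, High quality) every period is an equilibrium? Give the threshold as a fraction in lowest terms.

For Everly: deviation gain 115−65 = 50, per-period punishment loss 65−22 = 43. IC gives δ ≥ 50/93.
For Inox: gain 44, loss 50 per period, so δ ≥ 44/94 = 22/47.
The tighter constraint is Everly's, so cooperation needs δ ≥ 50/93.

Everly; δ ≥ 50/93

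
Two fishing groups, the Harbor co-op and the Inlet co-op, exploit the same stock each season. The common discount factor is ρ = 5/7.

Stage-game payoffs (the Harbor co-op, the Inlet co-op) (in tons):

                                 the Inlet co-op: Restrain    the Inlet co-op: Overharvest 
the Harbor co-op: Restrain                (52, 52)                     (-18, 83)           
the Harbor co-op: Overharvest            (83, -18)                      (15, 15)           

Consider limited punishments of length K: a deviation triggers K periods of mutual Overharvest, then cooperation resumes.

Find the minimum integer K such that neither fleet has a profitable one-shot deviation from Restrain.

Need Σ_{k=1}^{K} ρ^k ≥ (83−52)/(52−15) = 0.8378 at ρ = 5/7.
At K = 1 the sum is 0.7143 < 0.8378; at K = 2 it is 1.2245 ≥ 0.8378.
So the minimum punishment length is K = 2.

2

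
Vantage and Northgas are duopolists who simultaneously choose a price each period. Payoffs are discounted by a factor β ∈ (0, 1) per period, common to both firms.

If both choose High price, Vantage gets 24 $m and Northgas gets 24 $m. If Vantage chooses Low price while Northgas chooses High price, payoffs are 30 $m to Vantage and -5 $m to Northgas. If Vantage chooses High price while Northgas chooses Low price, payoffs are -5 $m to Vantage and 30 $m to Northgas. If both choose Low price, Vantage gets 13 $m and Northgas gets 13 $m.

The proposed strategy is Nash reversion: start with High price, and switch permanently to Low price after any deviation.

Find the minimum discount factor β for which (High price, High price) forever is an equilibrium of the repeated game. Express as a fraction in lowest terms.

One-period gain from deviating is 30 − 24 = 6. The loss is 24 − 13 = 11 in every subsequent period, with present value 11·β/(1−β).
Deviation is unprofitable when 11·β/(1−β) ≥ 6, i.e. β/(1−β) ≥ 6/11.
Equivalently β ≥ 6/(6+11) = 6/17.

6/17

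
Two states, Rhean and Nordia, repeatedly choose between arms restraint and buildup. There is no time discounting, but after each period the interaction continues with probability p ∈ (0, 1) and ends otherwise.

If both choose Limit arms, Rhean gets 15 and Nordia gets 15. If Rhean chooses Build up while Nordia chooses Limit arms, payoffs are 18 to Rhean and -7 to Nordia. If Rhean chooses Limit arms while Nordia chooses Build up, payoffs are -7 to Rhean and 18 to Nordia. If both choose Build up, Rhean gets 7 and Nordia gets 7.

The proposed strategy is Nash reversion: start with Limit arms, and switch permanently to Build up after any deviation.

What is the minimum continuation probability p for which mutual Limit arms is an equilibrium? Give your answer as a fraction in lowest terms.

3/11

Expected cooperation value is 15 + p·15 + p²·15 + … = 15/(1−p); deviation gives 18 + p·7/(1−p).
15 ≥ 18(1−p) + 7p ⇒ 11p ≥ 3 ⇒ p ≥ 3/11.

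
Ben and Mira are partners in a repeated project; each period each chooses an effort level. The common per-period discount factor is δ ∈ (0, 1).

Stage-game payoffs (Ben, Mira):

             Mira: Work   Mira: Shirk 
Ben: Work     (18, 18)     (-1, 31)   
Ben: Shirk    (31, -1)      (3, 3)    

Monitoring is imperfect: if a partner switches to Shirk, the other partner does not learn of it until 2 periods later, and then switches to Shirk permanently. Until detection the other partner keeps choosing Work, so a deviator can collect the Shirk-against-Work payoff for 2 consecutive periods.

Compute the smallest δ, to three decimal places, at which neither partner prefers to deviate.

0.681

The best deviation is to choose Shirk for all 2 undetected periods, earning 31 each, then 3 forever once detected.
Deviation value: 31(1−δ^2)/(1−δ) + 3δ^2/(1−δ); cooperation value: 18/(1−δ).
IC: 18 ≥ 31(1−δ^2) + 3δ^2 = 31 − 28δ^2.
So δ^2 ≥ 13/28, giving δ ≥ (13/28)^(1/2) ≈ 0.681.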